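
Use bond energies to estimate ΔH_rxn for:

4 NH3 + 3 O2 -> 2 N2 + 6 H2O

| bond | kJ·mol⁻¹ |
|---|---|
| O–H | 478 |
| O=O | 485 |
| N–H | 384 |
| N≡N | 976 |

ΔH ≈ −1625 kJ

Bonds broken (reactants):
  N–H: 12 × 384 = 4608
  O=O: 3 × 485 = 1455
  Σ(broken) = 6063 kJ
Bonds formed (products):
  N≡N: 2 × 976 = 1952
  O–H: 12 × 478 = 5736
  Σ(formed) = 7688 kJ
ΔH = Σ(broken) − Σ(formed) = 6063 − 7688 = −1625 kJ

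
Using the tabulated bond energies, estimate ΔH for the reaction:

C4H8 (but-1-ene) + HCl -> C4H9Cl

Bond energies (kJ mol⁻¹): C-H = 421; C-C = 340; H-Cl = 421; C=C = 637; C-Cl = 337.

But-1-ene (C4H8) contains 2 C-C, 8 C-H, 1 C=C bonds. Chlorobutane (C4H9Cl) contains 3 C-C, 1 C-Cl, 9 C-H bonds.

ΔH ≈ −40 kJ

Bonds broken (reactants):
  C-C: 2 × 340 = 680
  C-H: 8 × 421 = 3368
  C=C: 1 × 637 = 637
  H-Cl: 1 × 421 = 421
  Σ(broken) = 5106 kJ
Bonds formed (products):
  C-C: 3 × 340 = 1020
  C-Cl: 1 × 337 = 337
  C-H: 9 × 421 = 3789
  Σ(formed) = 5146 kJ
ΔH = Σ(broken) − Σ(formed) = 5106 − 5146 = −40 kJ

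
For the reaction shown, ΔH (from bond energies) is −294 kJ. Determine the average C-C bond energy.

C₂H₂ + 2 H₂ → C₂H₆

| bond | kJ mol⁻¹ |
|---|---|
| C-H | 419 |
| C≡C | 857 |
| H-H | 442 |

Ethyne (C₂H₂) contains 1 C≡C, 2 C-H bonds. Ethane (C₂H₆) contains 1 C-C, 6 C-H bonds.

D(C-C) ≈ 359 kJ/mol

Let D be the C-C bond energy.
Σ(broken) = 1×857 + 2×419 + 2×442 = 2579
Σ(formed) = 1×D + 6×419 = 2514 + D
ΔH = Σ(broken) − Σ(formed) = (2579) − (2514 + D) = +65 − D
Setting this equal to −294 kJ gives D = 359 kJ/mol.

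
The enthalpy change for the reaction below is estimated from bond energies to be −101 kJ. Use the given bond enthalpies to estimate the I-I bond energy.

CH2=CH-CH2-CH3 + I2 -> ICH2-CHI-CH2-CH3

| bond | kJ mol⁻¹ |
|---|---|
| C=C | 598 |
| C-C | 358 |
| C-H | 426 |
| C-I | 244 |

Let D be the I-I bond energy.
Σ(broken) = 2×358 + 8×426 + 1×598 + 1×D = 4722 + D
Σ(formed) = 3×358 + 8×426 + 2×244 = 4970
ΔH = Σ(broken) − Σ(formed) = (4722 + D) − (4970) = −248 + D
Setting this equal to −101 kJ gives D = 147 kJ/mol.

D(I-I) ≈ 147 kJ/mol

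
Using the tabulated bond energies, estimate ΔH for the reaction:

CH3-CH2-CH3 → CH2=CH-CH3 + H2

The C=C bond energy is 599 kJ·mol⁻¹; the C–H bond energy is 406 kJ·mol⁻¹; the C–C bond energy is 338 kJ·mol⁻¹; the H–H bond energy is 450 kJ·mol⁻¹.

ΔH ≈ +101 kJ

Bonds broken (reactants):
  C–C: 2 × 338 = 676
  C–H: 8 × 406 = 3248
  Σ(broken) = 3924 kJ
Bonds formed (products):
  C–C: 1 × 338 = 338
  C–H: 6 × 406 = 2436
  C=C: 1 × 599 = 599
  H–H: 1 × 450 = 450
  Σ(formed) = 3823 kJ
ΔH = Σ(broken) − Σ(formed) = 3924 − 3823 = +101 kJ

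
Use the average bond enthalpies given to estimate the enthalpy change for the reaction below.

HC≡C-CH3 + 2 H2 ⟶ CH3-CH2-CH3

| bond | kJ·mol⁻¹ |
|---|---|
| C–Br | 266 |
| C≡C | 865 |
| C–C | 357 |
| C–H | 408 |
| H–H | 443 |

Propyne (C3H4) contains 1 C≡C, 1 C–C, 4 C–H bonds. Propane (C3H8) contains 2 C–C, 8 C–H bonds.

ΔH ≈ −238 kJ

Bonds broken (reactants):
  C≡C: 1 × 865 = 865
  C–C: 1 × 357 = 357
  C–H: 4 × 408 = 1632
  H–H: 2 × 443 = 886
  Σ(broken) = 3740 kJ
Bonds formed (products):
  C–C: 2 × 357 = 714
  C–H: 8 × 408 = 3264
  Σ(formed) = 3978 kJ
ΔH = Σ(broken) − Σ(formed) = 3740 − 3978 = −238 kJ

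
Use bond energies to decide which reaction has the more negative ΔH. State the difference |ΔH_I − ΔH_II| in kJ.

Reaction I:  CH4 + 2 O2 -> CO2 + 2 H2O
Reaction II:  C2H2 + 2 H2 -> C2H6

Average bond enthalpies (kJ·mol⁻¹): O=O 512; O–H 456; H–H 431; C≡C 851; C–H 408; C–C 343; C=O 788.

Reaction I:
  Bonds broken (reactants):
    C–H: 4 × 408 = 1632
    O=O: 2 × 512 = 1024
    Σ(broken) = 2656 kJ
  Bonds formed (products):
    C=O: 2 × 788 = 1576
    O–H: 4 × 456 = 1824
    Σ(formed) = 3400 kJ
  ΔH_I = 2656 − 3400 = −744 kJ
Reaction II:
  Bonds broken (reactants):
    C≡C: 1 × 851 = 851
    C–H: 2 × 408 = 816
    H–H: 2 × 431 = 862
    Σ(broken) = 2529 kJ
  Bonds formed (products):
    C–C: 1 × 343 = 343
    C–H: 6 × 408 = 2448
    Σ(formed) = 2791 kJ
  ΔH_II = 2529 − 2791 = −262 kJ
ΔH_I − ΔH_II = −482 kJ, so reaction I has the more negative ΔH; |ΔH_I − ΔH_II| = 482 kJ.

Reaction I, by 482 kJ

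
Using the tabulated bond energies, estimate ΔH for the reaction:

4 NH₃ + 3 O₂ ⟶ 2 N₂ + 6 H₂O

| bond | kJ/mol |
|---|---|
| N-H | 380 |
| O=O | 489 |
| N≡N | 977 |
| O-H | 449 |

Bonds broken (reactants):
  N-H: 12 × 380 = 4560
  O=O: 3 × 489 = 1467
  Σ(broken) = 6027 kJ
Bonds formed (products):
  N≡N: 2 × 977 = 1954
  O-H: 12 × 449 = 5388
  Σ(formed) = 7342 kJ
ΔH = Σ(broken) − Σ(formed) = 6027 − 7342 = −1315 kJ

ΔH ≈ −1315 kJ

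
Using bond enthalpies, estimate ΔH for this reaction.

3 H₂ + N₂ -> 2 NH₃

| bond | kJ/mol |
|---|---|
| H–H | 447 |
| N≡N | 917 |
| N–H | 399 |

ΔH ≈ −136 kJ

Bonds broken (reactants):
  H–H: 3 × 447 = 1341
  N≡N: 1 × 917 = 917
  Σ(broken) = 2258 kJ
Bonds formed (products):
  N–H: 6 × 399 = 2394
  Σ(formed) = 2394 kJ
ΔH = Σ(broken) − Σ(formed) = 2258 − 2394 = −136 kJ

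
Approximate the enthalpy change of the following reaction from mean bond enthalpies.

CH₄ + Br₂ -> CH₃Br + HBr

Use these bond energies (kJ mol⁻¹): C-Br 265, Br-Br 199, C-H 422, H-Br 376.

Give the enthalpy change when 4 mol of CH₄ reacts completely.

Bonds broken (reactants):
  Br-Br: 1 × 199 = 199
  C-H: 4 × 422 = 1688
  Σ(broken) = 1887 kJ
Bonds formed (products):
  C-Br: 1 × 265 = 265
  C-H: 3 × 422 = 1266
  H-Br: 1 × 376 = 376
  Σ(formed) = 1907 kJ
ΔH = Σ(broken) − Σ(formed) = 1887 − 1907 = −20 kJ
For 4× the reaction as written: 4 × (−20) = −80 kJ

ΔH = −80 kJ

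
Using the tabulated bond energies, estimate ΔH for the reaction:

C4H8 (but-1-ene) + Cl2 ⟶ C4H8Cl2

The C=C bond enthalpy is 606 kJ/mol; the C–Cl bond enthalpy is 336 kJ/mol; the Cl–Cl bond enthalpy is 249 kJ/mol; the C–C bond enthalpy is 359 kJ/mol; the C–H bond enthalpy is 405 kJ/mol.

Bonds broken (reactants):
  C–C: 2 × 359 = 718
  C–H: 8 × 405 = 3240
  C=C: 1 × 606 = 606
  Cl–Cl: 1 × 249 = 249
  Σ(broken) = 4813 kJ
Bonds formed (products):
  C–C: 3 × 359 = 1077
  C–Cl: 2 × 336 = 672
  C–H: 8 × 405 = 3240
  Σ(formed) = 4989 kJ
ΔH = Σ(broken) − Σ(formed) = 4813 − 4989 = −176 kJ

ΔH ≈ −176 kJ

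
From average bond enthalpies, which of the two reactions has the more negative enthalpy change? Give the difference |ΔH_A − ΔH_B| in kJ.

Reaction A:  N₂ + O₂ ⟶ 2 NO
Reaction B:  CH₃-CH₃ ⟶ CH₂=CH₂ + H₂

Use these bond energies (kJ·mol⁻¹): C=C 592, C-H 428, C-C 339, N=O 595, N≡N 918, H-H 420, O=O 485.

Reaction B, by 30 kJ

Reaction A:
  Bonds broken (reactants):
    N≡N: 1 × 918 = 918
    O=O: 1 × 485 = 485
    Σ(broken) = 1403 kJ
  Bonds formed (products):
    N=O: 2 × 595 = 1190
    Σ(formed) = 1190 kJ
  ΔH_A = 1403 − 1190 = +213 kJ
Reaction B:
  Bonds broken (reactants):
    C-C: 1 × 339 = 339
    C-H: 6 × 428 = 2568
    Σ(broken) = 2907 kJ
  Bonds formed (products):
    C-H: 4 × 428 = 1712
    C=C: 1 × 592 = 592
    H-H: 1 × 420 = 420
    Σ(formed) = 2724 kJ
  ΔH_B = 2907 − 2724 = +183 kJ
ΔH_A − ΔH_B = +30 kJ, so reaction B has the more negative ΔH; |ΔH_A − ΔH_B| = 30 kJ.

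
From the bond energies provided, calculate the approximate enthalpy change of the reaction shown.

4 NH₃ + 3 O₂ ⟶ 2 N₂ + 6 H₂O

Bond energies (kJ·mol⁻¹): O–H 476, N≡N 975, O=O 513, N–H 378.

ΔH ≈ −1587 kJ

Bonds broken (reactants):
  N–H: 12 × 378 = 4536
  O=O: 3 × 513 = 1539
  Σ(broken) = 6075 kJ
Bonds formed (products):
  N≡N: 2 × 975 = 1950
  O–H: 12 × 476 = 5712
  Σ(formed) = 7662 kJ
ΔH = Σ(broken) − Σ(formed) = 6075 − 7662 = −1587 kJ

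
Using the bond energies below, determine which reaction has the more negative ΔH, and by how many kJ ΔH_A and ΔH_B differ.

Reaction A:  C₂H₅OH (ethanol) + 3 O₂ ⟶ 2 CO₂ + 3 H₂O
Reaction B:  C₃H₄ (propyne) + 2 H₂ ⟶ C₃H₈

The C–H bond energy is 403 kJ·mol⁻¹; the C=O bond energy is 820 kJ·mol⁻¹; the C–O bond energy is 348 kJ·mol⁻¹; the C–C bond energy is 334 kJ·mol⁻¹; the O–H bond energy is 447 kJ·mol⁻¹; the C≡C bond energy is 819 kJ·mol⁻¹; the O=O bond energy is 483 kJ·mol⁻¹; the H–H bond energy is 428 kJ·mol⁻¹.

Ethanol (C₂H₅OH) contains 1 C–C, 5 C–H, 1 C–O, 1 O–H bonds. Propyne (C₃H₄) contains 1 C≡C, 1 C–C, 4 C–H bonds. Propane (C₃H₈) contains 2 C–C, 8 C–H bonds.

Reaction A:
  Bonds broken (reactants):
    C–C: 1 × 334 = 334
    C–H: 5 × 403 = 2015
    C–O: 1 × 348 = 348
    O–H: 1 × 447 = 447
    O=O: 3 × 483 = 1449
    Σ(broken) = 4593 kJ
  Bonds formed (products):
    C=O: 4 × 820 = 3280
    O–H: 6 × 447 = 2682
    Σ(formed) = 5962 kJ
  ΔH_A = 4593 − 5962 = −1369 kJ
Reaction B:
  Bonds broken (reactants):
    C≡C: 1 × 819 = 819
    C–C: 1 × 334 = 334
    C–H: 4 × 403 = 1612
    H–H: 2 × 428 = 856
    Σ(broken) = 3621 kJ
  Bonds formed (products):
    C–C: 2 × 334 = 668
    C–H: 8 × 403 = 3224
    Σ(formed) = 3892 kJ
  ΔH_B = 3621 − 3892 = −271 kJ
ΔH_A − ΔH_B = −1098 kJ, so reaction A has the more negative ΔH; |ΔH_A − ΔH_B| = 1098 kJ.

Reaction A, by 1098 kJ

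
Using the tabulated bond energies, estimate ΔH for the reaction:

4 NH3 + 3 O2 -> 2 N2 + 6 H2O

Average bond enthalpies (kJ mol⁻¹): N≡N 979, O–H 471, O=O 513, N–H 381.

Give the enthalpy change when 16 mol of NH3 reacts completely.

Bonds broken (reactants):
  N–H: 12 × 381 = 4572
  O=O: 3 × 513 = 1539
  Σ(broken) = 6111 kJ
Bonds formed (products):
  N≡N: 2 × 979 = 1958
  O–H: 12 × 471 = 5652
  Σ(formed) = 7610 kJ
ΔH = Σ(broken) − Σ(formed) = 6111 − 7610 = −1499 kJ
For 4× the reaction as written: 4 × (−1499) = −5996 kJ

ΔH = −5996 kJ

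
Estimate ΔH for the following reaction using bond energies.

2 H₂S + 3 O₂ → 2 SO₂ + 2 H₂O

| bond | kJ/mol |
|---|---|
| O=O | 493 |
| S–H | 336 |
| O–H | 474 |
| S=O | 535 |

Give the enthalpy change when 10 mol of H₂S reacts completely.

ΔH = −6065 kJ

Bonds broken (reactants):
  O=O: 3 × 493 = 1479
  S–H: 4 × 336 = 1344
  Σ(broken) = 2823 kJ
Bonds formed (products):
  O–H: 4 × 474 = 1896
  S=O: 4 × 535 = 2140
  Σ(formed) = 4036 kJ
ΔH = Σ(broken) − Σ(formed) = 2823 − 4036 = −1213 kJ
For 5× the reaction as written: 5 × (−1213) = −6065 kJ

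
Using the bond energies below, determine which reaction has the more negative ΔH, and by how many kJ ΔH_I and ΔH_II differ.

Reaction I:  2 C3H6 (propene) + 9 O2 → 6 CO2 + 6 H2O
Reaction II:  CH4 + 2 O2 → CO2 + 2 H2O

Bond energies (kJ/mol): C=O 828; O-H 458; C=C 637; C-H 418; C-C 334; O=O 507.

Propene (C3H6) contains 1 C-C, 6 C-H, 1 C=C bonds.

Reaction I, by 3109 kJ

Reaction I:
  Bonds broken (reactants):
    C-C: 2 × 334 = 668
    C-H: 12 × 418 = 5016
    C=C: 2 × 637 = 1274
    O=O: 9 × 507 = 4563
    Σ(broken) = 11521 kJ
  Bonds formed (products):
    C=O: 12 × 828 = 9936
    O-H: 12 × 458 = 5496
    Σ(formed) = 15432 kJ
  ΔH_I = 11521 − 15432 = −3911 kJ
Reaction II:
  Bonds broken (reactants):
    C-H: 4 × 418 = 1672
    O=O: 2 × 507 = 1014
    Σ(broken) = 2686 kJ
  Bonds formed (products):
    C=O: 2 × 828 = 1656
    O-H: 4 × 458 = 1832
    Σ(formed) = 3488 kJ
  ΔH_II = 2686 − 3488 = −802 kJ
ΔH_I − ΔH_II = −3109 kJ, so reaction I has the more negative ΔH; |ΔH_I − ΔH_II| = 3109 kJ.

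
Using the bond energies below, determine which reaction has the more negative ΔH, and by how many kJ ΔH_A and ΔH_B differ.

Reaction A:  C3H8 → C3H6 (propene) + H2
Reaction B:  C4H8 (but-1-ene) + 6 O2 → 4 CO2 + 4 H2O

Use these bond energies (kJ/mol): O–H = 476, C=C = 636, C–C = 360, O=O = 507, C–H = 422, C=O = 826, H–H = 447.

Reaction A:
  Bonds broken (reactants):
    C–C: 2 × 360 = 720
    C–H: 8 × 422 = 3376
    Σ(broken) = 4096 kJ
  Bonds formed (products):
    C–C: 1 × 360 = 360
    C–H: 6 × 422 = 2532
    C=C: 1 × 636 = 636
    H–H: 1 × 447 = 447
    Σ(formed) = 3975 kJ
  ΔH_A = 4096 − 3975 = +121 kJ
Reaction B:
  Bonds broken (reactants):
    C–C: 2 × 360 = 720
    C–H: 8 × 422 = 3376
    C=C: 1 × 636 = 636
    O=O: 6 × 507 = 3042
    Σ(broken) = 7774 kJ
  Bonds formed (products):
    C=O: 8 × 826 = 6608
    O–H: 8 × 476 = 3808
    Σ(formed) = 10416 kJ
  ΔH_B = 7774 − 10416 = −2642 kJ
ΔH_A − ΔH_B = +2763 kJ, so reaction B has the more negative ΔH; |ΔH_A − ΔH_B| = 2763 kJ.

Reaction B, by 2763 kJ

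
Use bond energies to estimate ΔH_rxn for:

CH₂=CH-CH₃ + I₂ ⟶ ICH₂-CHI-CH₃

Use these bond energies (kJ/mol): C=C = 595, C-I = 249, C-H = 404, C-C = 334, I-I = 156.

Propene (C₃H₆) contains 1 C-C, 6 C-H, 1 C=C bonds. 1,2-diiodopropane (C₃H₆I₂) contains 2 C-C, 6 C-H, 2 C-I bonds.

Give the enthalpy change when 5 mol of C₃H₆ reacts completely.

ΔH = −405 kJ

Bonds broken (reactants):
  C-C: 1 × 334 = 334
  C-H: 6 × 404 = 2424
  C=C: 1 × 595 = 595
  I-I: 1 × 156 = 156
  Σ(broken) = 3509 kJ
Bonds formed (products):
  C-C: 2 × 334 = 668
  C-H: 6 × 404 = 2424
  C-I: 2 × 249 = 498
  Σ(formed) = 3590 kJ
ΔH = Σ(broken) − Σ(formed) = 3509 − 3590 = −81 kJ
For 5× the reaction as written: 5 × (−81) = −405 kJ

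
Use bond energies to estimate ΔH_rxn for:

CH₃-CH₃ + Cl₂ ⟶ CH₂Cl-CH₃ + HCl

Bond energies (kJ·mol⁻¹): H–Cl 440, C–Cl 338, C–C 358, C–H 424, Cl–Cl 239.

Bonds broken (reactants):
  C–C: 1 × 358 = 358
  C–H: 6 × 424 = 2544
  Cl–Cl: 1 × 239 = 239
  Σ(broken) = 3141 kJ
Bonds formed (products):
  C–C: 1 × 358 = 358
  C–Cl: 1 × 338 = 338
  C–H: 5 × 424 = 2120
  H–Cl: 1 × 440 = 440
  Σ(formed) = 3256 kJ
ΔH = Σ(broken) − Σ(formed) = 3141 − 3256 = −115 kJ

ΔH ≈ −115 kJ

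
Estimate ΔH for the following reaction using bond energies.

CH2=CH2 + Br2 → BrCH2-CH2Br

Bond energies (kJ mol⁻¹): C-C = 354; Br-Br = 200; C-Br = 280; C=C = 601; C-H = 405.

ΔH ≈ −113 kJ

Bonds broken (reactants):
  Br-Br: 1 × 200 = 200
  C-H: 4 × 405 = 1620
  C=C: 1 × 601 = 601
  Σ(broken) = 2421 kJ
Bonds formed (products):
  C-Br: 2 × 280 = 560
  C-C: 1 × 354 = 354
  C-H: 4 × 405 = 1620
  Σ(formed) = 2534 kJ
ΔH = Σ(broken) − Σ(formed) = 2421 − 2534 = −113 kJ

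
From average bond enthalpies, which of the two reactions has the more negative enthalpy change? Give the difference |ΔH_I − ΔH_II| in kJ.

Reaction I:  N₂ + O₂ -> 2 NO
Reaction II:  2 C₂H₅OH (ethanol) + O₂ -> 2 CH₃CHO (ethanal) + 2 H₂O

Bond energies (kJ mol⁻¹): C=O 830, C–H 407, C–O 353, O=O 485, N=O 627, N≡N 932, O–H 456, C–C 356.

Reaction II, by 730 kJ

Reaction I:
  Bonds broken (reactants):
    N≡N: 1 × 932 = 932
    O=O: 1 × 485 = 485
    Σ(broken) = 1417 kJ
  Bonds formed (products):
    N=O: 2 × 627 = 1254
    Σ(formed) = 1254 kJ
  ΔH_I = 1417 − 1254 = +163 kJ
Reaction II:
  Bonds broken (reactants):
    C–C: 2 × 356 = 712
    C–H: 10 × 407 = 4070
    C–O: 2 × 353 = 706
    O–H: 2 × 456 = 912
    O=O: 1 × 485 = 485
    Σ(broken) = 6885 kJ
  Bonds formed (products):
    C–C: 2 × 356 = 712
    C–H: 8 × 407 = 3256
    C=O: 2 × 830 = 1660
    O–H: 4 × 456 = 1824
    Σ(formed) = 7452 kJ
  ΔH_II = 6885 − 7452 = −567 kJ
ΔH_I − ΔH_II = +730 kJ, so reaction II has the more negative ΔH; |ΔH_I − ΔH_II| = 730 kJ.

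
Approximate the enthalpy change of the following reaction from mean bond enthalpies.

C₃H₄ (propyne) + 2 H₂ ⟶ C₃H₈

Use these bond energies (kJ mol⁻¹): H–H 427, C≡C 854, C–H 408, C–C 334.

Bonds broken (reactants):
  C≡C: 1 × 854 = 854
  C–C: 1 × 334 = 334
  C–H: 4 × 408 = 1632
  H–H: 2 × 427 = 854
  Σ(broken) = 3674 kJ
Bonds formed (products):
  C–C: 2 × 334 = 668
  C–H: 8 × 408 = 3264
  Σ(formed) = 3932 kJ
ΔH = Σ(broken) − Σ(formed) = 3674 − 3932 = −258 kJ

ΔH ≈ −258 kJ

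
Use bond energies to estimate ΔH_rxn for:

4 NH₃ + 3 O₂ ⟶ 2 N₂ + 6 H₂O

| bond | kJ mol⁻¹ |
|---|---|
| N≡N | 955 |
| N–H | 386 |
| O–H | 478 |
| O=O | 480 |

ΔH ≈ −1574 kJ

Bonds broken (reactants):
  N–H: 12 × 386 = 4632
  O=O: 3 × 480 = 1440
  Σ(broken) = 6072 kJ
Bonds formed (products):
  N≡N: 2 × 955 = 1910
  O–H: 12 × 478 = 5736
  Σ(formed) = 7646 kJ
ΔH = Σ(broken) − Σ(formed) = 6072 − 7646 = −1574 kJ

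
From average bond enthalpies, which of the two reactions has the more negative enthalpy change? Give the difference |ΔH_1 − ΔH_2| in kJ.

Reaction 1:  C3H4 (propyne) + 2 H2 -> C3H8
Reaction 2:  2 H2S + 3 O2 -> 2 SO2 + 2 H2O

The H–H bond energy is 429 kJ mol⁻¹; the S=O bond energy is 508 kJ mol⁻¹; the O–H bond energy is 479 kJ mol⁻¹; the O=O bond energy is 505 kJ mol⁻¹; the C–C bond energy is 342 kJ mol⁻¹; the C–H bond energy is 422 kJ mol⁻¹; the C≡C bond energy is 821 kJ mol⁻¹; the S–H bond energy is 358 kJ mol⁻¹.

Reaction 1:
  Bonds broken (reactants):
    C≡C: 1 × 821 = 821
    C–C: 1 × 342 = 342
    C–H: 4 × 422 = 1688
    H–H: 2 × 429 = 858
    Σ(broken) = 3709 kJ
  Bonds formed (products):
    C–C: 2 × 342 = 684
    C–H: 8 × 422 = 3376
    Σ(formed) = 4060 kJ
  ΔH_1 = 3709 − 4060 = −351 kJ
Reaction 2:
  Bonds broken (reactants):
    O=O: 3 × 505 = 1515
    S–H: 4 × 358 = 1432
    Σ(broken) = 2947 kJ
  Bonds formed (products):
    O–H: 4 × 479 = 1916
    S=O: 4 × 508 = 2032
    Σ(formed) = 3948 kJ
  ΔH_2 = 2947 − 3948 = −1001 kJ
ΔH_1 − ΔH_2 = +650 kJ, so reaction 2 has the more negative ΔH; |ΔH_1 − ΔH_2| = 650 kJ.

Reaction 2, by 650 kJ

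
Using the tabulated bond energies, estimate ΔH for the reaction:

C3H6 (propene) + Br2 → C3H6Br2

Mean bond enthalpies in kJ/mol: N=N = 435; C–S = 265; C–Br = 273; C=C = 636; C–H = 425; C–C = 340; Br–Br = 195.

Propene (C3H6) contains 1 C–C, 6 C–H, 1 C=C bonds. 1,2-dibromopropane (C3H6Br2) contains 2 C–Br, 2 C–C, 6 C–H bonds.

Bonds broken (reactants):
  Br–Br: 1 × 195 = 195
  C–C: 1 × 340 = 340
  C–H: 6 × 425 = 2550
  C=C: 1 × 636 = 636
  Σ(broken) = 3721 kJ
Bonds formed (products):
  C–Br: 2 × 273 = 546
  C–C: 2 × 340 = 680
  C–H: 6 × 425 = 2550
  Σ(formed) = 3776 kJ
ΔH = Σ(broken) − Σ(formed) = 3721 − 3776 = −55 kJ

ΔH ≈ −55 kJ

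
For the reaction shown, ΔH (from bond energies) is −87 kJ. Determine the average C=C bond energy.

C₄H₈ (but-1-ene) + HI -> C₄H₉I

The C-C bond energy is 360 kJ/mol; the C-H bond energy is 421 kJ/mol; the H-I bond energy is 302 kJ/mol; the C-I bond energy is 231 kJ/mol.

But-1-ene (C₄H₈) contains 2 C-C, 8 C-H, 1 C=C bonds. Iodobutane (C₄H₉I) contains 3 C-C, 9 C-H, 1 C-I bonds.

Let D be the C=C bond energy.
Σ(broken) = 2×360 + 8×421 + 1×D + 1×302 = 4390 + D
Σ(formed) = 3×360 + 9×421 + 1×231 = 5100
ΔH = Σ(broken) − Σ(formed) = (4390 + D) − (5100) = −710 + D
Setting this equal to −87 kJ gives D = 623 kJ/mol.

D(C=C) ≈ 623 kJ/mol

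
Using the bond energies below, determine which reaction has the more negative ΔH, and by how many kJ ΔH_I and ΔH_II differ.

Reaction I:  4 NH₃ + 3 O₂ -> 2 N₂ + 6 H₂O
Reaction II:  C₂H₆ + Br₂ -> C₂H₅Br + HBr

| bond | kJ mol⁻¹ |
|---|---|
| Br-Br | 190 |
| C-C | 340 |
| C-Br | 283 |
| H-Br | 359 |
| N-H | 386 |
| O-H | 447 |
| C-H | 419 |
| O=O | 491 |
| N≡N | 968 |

Reaction I:
  Bonds broken (reactants):
    N-H: 12 × 386 = 4632
    O=O: 3 × 491 = 1473
    Σ(broken) = 6105 kJ
  Bonds formed (products):
    N≡N: 2 × 968 = 1936
    O-H: 12 × 447 = 5364
    Σ(formed) = 7300 kJ
  ΔH_I = 6105 − 7300 = −1195 kJ
Reaction II:
  Bonds broken (reactants):
    Br-Br: 1 × 190 = 190
    C-C: 1 × 340 = 340
    C-H: 6 × 419 = 2514
    Σ(broken) = 3044 kJ
  Bonds formed (products):
    C-Br: 1 × 283 = 283
    C-C: 1 × 340 = 340
    C-H: 5 × 419 = 2095
    H-Br: 1 × 359 = 359
    Σ(formed) = 3077 kJ
  ΔH_II = 3044 − 3077 = −33 kJ
ΔH_I − ΔH_II = −1162 kJ, so reaction I has the more negative ΔH; |ΔH_I − ΔH_II| = 1162 kJ.

Reaction I, by 1162 kJ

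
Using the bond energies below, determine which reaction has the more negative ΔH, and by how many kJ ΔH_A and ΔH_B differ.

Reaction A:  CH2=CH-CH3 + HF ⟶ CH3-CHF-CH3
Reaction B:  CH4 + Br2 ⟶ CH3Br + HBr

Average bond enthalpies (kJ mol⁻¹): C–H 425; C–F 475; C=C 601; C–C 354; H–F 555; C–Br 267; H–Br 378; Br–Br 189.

Reaction A, by 67 kJ

Reaction A:
  Bonds broken (reactants):
    C–C: 1 × 354 = 354
    C–H: 6 × 425 = 2550
    C=C: 1 × 601 = 601
    H–F: 1 × 555 = 555
    Σ(broken) = 4060 kJ
  Bonds formed (products):
    C–C: 2 × 354 = 708
    C–F: 1 × 475 = 475
    C–H: 7 × 425 = 2975
    Σ(formed) = 4158 kJ
  ΔH_A = 4060 − 4158 = −98 kJ
Reaction B:
  Bonds broken (reactants):
    Br–Br: 1 × 189 = 189
    C–H: 4 × 425 = 1700
    Σ(broken) = 1889 kJ
  Bonds formed (products):
    C–Br: 1 × 267 = 267
    C–H: 3 × 425 = 1275
    H–Br: 1 × 378 = 378
    Σ(formed) = 1920 kJ
  ΔH_B = 1889 − 1920 = −31 kJ
ΔH_A − ΔH_B = −67 kJ, so reaction A has the more negative ΔH; |ΔH_A − ΔH_B| = 67 kJ.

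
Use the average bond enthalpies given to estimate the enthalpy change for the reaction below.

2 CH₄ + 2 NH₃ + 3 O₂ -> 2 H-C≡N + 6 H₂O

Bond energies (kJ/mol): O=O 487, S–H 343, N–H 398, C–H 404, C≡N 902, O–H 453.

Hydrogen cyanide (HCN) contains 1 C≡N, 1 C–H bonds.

ΔH ≈ −967 kJ

Bonds broken (reactants):
  C–H: 8 × 404 = 3232
  N–H: 6 × 398 = 2388
  O=O: 3 × 487 = 1461
  Σ(broken) = 7081 kJ
Bonds formed (products):
  C≡N: 2 × 902 = 1804
  C–H: 2 × 404 = 808
  O–H: 12 × 453 = 5436
  Σ(formed) = 8048 kJ
ΔH = Σ(broken) − Σ(formed) = 7081 − 8048 = −967 kJ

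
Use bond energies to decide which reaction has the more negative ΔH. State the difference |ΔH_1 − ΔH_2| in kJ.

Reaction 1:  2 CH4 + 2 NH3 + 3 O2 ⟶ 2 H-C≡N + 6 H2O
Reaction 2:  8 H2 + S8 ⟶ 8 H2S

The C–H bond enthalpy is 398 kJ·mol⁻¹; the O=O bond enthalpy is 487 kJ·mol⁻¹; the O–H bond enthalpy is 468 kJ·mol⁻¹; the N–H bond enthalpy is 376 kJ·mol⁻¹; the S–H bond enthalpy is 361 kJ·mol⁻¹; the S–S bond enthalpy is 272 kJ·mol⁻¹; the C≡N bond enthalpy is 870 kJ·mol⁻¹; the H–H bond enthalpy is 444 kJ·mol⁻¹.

Reaction 1:
  Bonds broken (reactants):
    C–H: 8 × 398 = 3184
    N–H: 6 × 376 = 2256
    O=O: 3 × 487 = 1461
    Σ(broken) = 6901 kJ
  Bonds formed (products):
    C≡N: 2 × 870 = 1740
    C–H: 2 × 398 = 796
    O–H: 12 × 468 = 5616
    Σ(formed) = 8152 kJ
  ΔH_1 = 6901 − 8152 = −1251 kJ
Reaction 2:
  Bonds broken (reactants):
    H–H: 8 × 444 = 3552
    S–S: 8 × 272 = 2176
    Σ(broken) = 5728 kJ
  Bonds formed (products):
    S–H: 16 × 361 = 5776
    Σ(formed) = 5776 kJ
  ΔH_2 = 5728 − 5776 = −48 kJ
ΔH_1 − ΔH_2 = −1203 kJ, so reaction 1 has the more negative ΔH; |ΔH_1 − ΔH_2| = 1203 kJ.

Reaction 1, by 1203 kJ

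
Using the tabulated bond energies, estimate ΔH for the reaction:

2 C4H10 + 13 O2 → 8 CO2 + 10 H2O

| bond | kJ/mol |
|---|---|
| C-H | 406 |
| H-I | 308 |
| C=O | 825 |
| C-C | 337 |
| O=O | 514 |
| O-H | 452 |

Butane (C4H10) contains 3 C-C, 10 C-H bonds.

ΔH ≈ −5416 kJ

Bonds broken (reactants):
  C-C: 6 × 337 = 2022
  C-H: 20 × 406 = 8120
  O=O: 13 × 514 = 6682
  Σ(broken) = 16824 kJ
Bonds formed (products):
  C=O: 16 × 825 = 13200
  O-H: 20 × 452 = 9040
  Σ(formed) = 22240 kJ
ΔH = Σ(broken) − Σ(formed) = 16824 − 22240 = −5416 kJ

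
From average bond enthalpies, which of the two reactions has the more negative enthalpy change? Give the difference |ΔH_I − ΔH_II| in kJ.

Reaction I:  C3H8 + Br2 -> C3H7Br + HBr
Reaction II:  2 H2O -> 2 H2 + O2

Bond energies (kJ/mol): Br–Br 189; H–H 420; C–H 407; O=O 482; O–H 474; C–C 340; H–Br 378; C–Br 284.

Reaction I, by 640 kJ

Reaction I:
  Bonds broken (reactants):
    Br–Br: 1 × 189 = 189
    C–C: 2 × 340 = 680
    C–H: 8 × 407 = 3256
    Σ(broken) = 4125 kJ
  Bonds formed (products):
    C–Br: 1 × 284 = 284
    C–C: 2 × 340 = 680
    C–H: 7 × 407 = 2849
    H–Br: 1 × 378 = 378
    Σ(formed) = 4191 kJ
  ΔH_I = 4125 − 4191 = −66 kJ
Reaction II:
  Bonds broken (reactants):
    O–H: 4 × 474 = 1896
    Σ(broken) = 1896 kJ
  Bonds formed (products):
    H–H: 2 × 420 = 840
    O=O: 1 × 482 = 482
    Σ(formed) = 1322 kJ
  ΔH_II = 1896 − 1322 = +574 kJ
ΔH_I − ΔH_II = −640 kJ, so reaction I has the more negative ΔH; |ΔH_I − ΔH_II| = 640 kJ.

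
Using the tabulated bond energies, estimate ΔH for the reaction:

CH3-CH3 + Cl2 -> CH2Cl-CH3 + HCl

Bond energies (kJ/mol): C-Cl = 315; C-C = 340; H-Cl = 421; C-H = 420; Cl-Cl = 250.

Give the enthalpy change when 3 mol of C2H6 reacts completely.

ΔH = −198 kJ

Bonds broken (reactants):
  C-C: 1 × 340 = 340
  C-H: 6 × 420 = 2520
  Cl-Cl: 1 × 250 = 250
  Σ(broken) = 3110 kJ
Bonds formed (products):
  C-C: 1 × 340 = 340
  C-Cl: 1 × 315 = 315
  C-H: 5 × 420 = 2100
  H-Cl: 1 × 421 = 421
  Σ(formed) = 3176 kJ
ΔH = Σ(broken) − Σ(formed) = 3110 − 3176 = −66 kJ
For 3× the reaction as written: 3 × (−66) = −198 kJ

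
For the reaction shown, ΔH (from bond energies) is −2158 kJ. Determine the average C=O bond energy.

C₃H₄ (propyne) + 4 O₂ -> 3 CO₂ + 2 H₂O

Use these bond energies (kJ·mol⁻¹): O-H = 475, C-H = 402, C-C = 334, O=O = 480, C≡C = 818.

D(C=O) ≈ 823 kJ/mol

Let D be the C=O bond energy.
Σ(broken) = 1×818 + 1×334 + 4×402 + 4×480 = 4680
Σ(formed) = 6×D + 4×475 = 1900 + 6D
ΔH = Σ(broken) − Σ(formed) = (4680) − (1900 + 6D) = +2780 − 6D
Setting this equal to −2158 kJ gives 6D = 4938, so D = 823 kJ/mol.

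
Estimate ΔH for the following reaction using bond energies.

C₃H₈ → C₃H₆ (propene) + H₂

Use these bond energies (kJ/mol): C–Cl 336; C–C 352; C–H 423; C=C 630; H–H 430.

ΔH ≈ +138 kJ

Bonds broken (reactants):
  C–C: 2 × 352 = 704
  C–H: 8 × 423 = 3384
  Σ(broken) = 4088 kJ
Bonds formed (products):
  C–C: 1 × 352 = 352
  C–H: 6 × 423 = 2538
  C=C: 1 × 630 = 630
  H–H: 1 × 430 = 430
  Σ(formed) = 3950 kJ
ΔH = Σ(broken) − Σ(formed) = 4088 − 3950 = +138 kJ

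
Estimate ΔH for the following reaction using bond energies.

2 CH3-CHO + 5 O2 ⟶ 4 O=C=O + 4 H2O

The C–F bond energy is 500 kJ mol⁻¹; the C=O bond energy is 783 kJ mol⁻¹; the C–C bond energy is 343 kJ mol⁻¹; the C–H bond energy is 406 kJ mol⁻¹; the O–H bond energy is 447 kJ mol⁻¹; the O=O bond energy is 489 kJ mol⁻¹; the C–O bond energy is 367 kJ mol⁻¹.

Bonds broken (reactants):
  C–C: 2 × 343 = 686
  C–H: 8 × 406 = 3248
  C=O: 2 × 783 = 1566
  O=O: 5 × 489 = 2445
  Σ(broken) = 7945 kJ
Bonds formed (products):
  C=O: 8 × 783 = 6264
  O–H: 8 × 447 = 3576
  Σ(formed) = 9840 kJ
ΔH = Σ(broken) − Σ(formed) = 7945 − 9840 = −1895 kJ

ΔH ≈ −1895 kJ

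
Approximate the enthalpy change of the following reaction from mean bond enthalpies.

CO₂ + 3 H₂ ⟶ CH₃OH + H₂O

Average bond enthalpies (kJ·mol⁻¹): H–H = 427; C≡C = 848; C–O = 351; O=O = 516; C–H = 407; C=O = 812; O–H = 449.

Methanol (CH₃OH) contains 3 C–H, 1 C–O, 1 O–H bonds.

Bonds broken (reactants):
  C=O: 2 × 812 = 1624
  H–H: 3 × 427 = 1281
  Σ(broken) = 2905 kJ
Bonds formed (products):
  C–H: 3 × 407 = 1221
  C–O: 1 × 351 = 351
  O–H: 3 × 449 = 1347
  Σ(formed) = 2919 kJ
ΔH = Σ(broken) − Σ(formed) = 2905 − 2919 = −14 kJ

ΔH ≈ −14 kJ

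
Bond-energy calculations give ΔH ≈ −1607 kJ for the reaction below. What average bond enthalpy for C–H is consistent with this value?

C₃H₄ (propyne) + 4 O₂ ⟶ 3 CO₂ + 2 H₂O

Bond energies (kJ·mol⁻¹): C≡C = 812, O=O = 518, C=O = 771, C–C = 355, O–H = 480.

Let D be the C–H bond energy.
Σ(broken) = 1×812 + 1×355 + 4×D + 4×518 = 3239 + 4D
Σ(formed) = 6×771 + 4×480 = 6546
ΔH = Σ(broken) − Σ(formed) = (3239 + 4D) − (6546) = −3307 + 4D
Setting this equal to −1607 kJ gives 4D = 1700, so D = 425 kJ/mol.

D(C–H) ≈ 425 kJ/mol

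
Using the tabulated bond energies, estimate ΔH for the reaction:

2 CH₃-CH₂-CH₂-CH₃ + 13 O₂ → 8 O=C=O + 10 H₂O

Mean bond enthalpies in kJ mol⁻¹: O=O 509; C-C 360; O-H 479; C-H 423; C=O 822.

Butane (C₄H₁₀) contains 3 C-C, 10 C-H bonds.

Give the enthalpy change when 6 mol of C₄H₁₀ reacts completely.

Bonds broken (reactants):
  C-C: 6 × 360 = 2160
  C-H: 20 × 423 = 8460
  O=O: 13 × 509 = 6617
  Σ(broken) = 17237 kJ
Bonds formed (products):
  C=O: 16 × 822 = 13152
  O-H: 20 × 479 = 9580
  Σ(formed) = 22732 kJ
ΔH = Σ(broken) − Σ(formed) = 17237 − 22732 = −5495 kJ
For 3× the reaction as written: 3 × (−5495) = −16485 kJ

ΔH = −16485 kJ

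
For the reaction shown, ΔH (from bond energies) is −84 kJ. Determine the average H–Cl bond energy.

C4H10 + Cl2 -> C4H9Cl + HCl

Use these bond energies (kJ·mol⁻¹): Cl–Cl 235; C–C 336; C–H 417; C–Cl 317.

D(H–Cl) ≈ 419 kJ/mol

Let D be the H–Cl bond energy.
Σ(broken) = 3×336 + 10×417 + 1×235 = 5413
Σ(formed) = 3×336 + 1×317 + 9×417 + 1×D = 5078 + D
ΔH = Σ(broken) − Σ(formed) = (5413) − (5078 + D) = +335 − D
Setting this equal to −84 kJ gives D = 419 kJ/mol.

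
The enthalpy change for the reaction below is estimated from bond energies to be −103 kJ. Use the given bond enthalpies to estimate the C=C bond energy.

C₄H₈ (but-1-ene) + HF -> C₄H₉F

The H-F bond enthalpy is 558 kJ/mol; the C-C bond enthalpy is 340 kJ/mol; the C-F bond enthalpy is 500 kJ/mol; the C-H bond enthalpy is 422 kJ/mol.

D(C=C) ≈ 601 kJ/mol

Let D be the C=C bond energy.
Σ(broken) = 2×340 + 8×422 + 1×D + 1×558 = 4614 + D
Σ(formed) = 3×340 + 1×500 + 9×422 = 5318
ΔH = Σ(broken) − Σ(formed) = (4614 + D) − (5318) = −704 + D
Setting this equal to −103 kJ gives D = 601 kJ/mol.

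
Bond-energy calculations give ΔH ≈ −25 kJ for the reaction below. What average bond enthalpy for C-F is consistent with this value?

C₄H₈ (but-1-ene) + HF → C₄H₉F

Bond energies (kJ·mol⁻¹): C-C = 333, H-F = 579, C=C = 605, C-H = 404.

Let D be the C-F bond energy.
Σ(broken) = 2×333 + 8×404 + 1×605 + 1×579 = 5082
Σ(formed) = 3×333 + 1×D + 9×404 = 4635 + D
ΔH = Σ(broken) − Σ(formed) = (5082) − (4635 + D) = +447 − D
Setting this equal to −25 kJ gives D = 472 kJ/mol.

D(C-F) ≈ 472 kJ/mol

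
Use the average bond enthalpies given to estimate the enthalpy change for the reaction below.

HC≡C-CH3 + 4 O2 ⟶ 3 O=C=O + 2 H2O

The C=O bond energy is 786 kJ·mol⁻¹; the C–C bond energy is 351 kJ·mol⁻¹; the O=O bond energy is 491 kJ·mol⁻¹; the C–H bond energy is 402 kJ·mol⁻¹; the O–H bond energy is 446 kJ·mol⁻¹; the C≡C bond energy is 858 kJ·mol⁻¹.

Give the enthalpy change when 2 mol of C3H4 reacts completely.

ΔH = −3438 kJ

Bonds broken (reactants):
  C≡C: 1 × 858 = 858
  C–C: 1 × 351 = 351
  C–H: 4 × 402 = 1608
  O=O: 4 × 491 = 1964
  Σ(broken) = 4781 kJ
Bonds formed (products):
  C=O: 6 × 786 = 4716
  O–H: 4 × 446 = 1784
  Σ(formed) = 6500 kJ
ΔH = Σ(broken) − Σ(formed) = 4781 − 6500 = −1719 kJ
For 2× the reaction as written: 2 × (−1719) = −3438 kJ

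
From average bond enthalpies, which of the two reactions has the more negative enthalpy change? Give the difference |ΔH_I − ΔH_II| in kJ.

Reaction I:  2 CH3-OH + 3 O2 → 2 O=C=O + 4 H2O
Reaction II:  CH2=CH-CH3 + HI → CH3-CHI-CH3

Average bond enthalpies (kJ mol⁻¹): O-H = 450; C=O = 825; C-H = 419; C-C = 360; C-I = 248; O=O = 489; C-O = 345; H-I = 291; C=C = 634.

Reaction I:
  Bonds broken (reactants):
    C-H: 6 × 419 = 2514
    C-O: 2 × 345 = 690
    O-H: 2 × 450 = 900
    O=O: 3 × 489 = 1467
    Σ(broken) = 5571 kJ
  Bonds formed (products):
    C=O: 4 × 825 = 3300
    O-H: 8 × 450 = 3600
    Σ(formed) = 6900 kJ
  ΔH_I = 5571 − 6900 = −1329 kJ
Reaction II:
  Bonds broken (reactants):
    C-C: 1 × 360 = 360
    C-H: 6 × 419 = 2514
    C=C: 1 × 634 = 634
    H-I: 1 × 291 = 291
    Σ(broken) = 3799 kJ
  Bonds formed (products):
    C-C: 2 × 360 = 720
    C-H: 7 × 419 = 2933
    C-I: 1 × 248 = 248
    Σ(formed) = 3901 kJ
  ΔH_II = 3799 − 3901 = −102 kJ
ΔH_I − ΔH_II = −1227 kJ, so reaction I has the more negative ΔH; |ΔH_I − ΔH_II| = 1227 kJ.

Reaction I, by 1227 kJ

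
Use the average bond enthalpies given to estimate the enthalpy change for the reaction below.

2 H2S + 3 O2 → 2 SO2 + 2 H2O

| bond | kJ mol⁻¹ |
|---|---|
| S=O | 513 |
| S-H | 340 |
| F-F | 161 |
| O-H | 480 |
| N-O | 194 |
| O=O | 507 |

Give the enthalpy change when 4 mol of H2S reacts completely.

Bonds broken (reactants):
  O=O: 3 × 507 = 1521
  S-H: 4 × 340 = 1360
  Σ(broken) = 2881 kJ
Bonds formed (products):
  O-H: 4 × 480 = 1920
  S=O: 4 × 513 = 2052
  Σ(formed) = 3972 kJ
ΔH = Σ(broken) − Σ(formed) = 2881 − 3972 = −1091 kJ
For 2× the reaction as written: 2 × (−1091) = −2182 kJ

ΔH = −2182 kJ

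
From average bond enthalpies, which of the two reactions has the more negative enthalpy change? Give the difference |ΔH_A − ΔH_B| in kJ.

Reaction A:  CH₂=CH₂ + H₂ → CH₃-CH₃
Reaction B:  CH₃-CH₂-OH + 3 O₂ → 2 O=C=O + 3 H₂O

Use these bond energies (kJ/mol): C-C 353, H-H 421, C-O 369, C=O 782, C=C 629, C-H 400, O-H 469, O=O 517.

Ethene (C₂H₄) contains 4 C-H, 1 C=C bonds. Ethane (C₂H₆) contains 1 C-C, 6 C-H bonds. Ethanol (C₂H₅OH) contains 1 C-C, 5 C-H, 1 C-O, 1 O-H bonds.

Reaction A:
  Bonds broken (reactants):
    C-H: 4 × 400 = 1600
    C=C: 1 × 629 = 629
    H-H: 1 × 421 = 421
    Σ(broken) = 2650 kJ
  Bonds formed (products):
    C-C: 1 × 353 = 353
    C-H: 6 × 400 = 2400
    Σ(formed) = 2753 kJ
  ΔH_A = 2650 − 2753 = −103 kJ
Reaction B:
  Bonds broken (reactants):
    C-C: 1 × 353 = 353
    C-H: 5 × 400 = 2000
    C-O: 1 × 369 = 369
    O-H: 1 × 469 = 469
    O=O: 3 × 517 = 1551
    Σ(broken) = 4742 kJ
  Bonds formed (products):
    C=O: 4 × 782 = 3128
    O-H: 6 × 469 = 2814
    Σ(formed) = 5942 kJ
  ΔH_B = 4742 − 5942 = −1200 kJ
ΔH_A − ΔH_B = +1097 kJ, so reaction B has the more negative ΔH; |ΔH_A − ΔH_B| = 1097 kJ.

Reaction B, by 1097 kJ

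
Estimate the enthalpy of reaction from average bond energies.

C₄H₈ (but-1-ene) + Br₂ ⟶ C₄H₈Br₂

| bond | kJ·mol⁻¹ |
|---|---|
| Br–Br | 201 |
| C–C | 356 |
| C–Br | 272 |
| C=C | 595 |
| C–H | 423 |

ΔH ≈ −104 kJ

Bonds broken (reactants):
  Br–Br: 1 × 201 = 201
  C–C: 2 × 356 = 712
  C–H: 8 × 423 = 3384
  C=C: 1 × 595 = 595
  Σ(broken) = 4892 kJ
Bonds formed (products):
  C–Br: 2 × 272 = 544
  C–C: 3 × 356 = 1068
  C–H: 8 × 423 = 3384
  Σ(formed) = 4996 kJ
ΔH = Σ(broken) − Σ(formed) = 4892 − 4996 = −104 kJ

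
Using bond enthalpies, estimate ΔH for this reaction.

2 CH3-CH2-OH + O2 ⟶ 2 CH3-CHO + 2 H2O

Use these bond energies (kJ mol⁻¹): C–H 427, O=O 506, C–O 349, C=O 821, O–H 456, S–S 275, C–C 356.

ΔH ≈ −496 kJ

Bonds broken (reactants):
  C–C: 2 × 356 = 712
  C–H: 10 × 427 = 4270
  C–O: 2 × 349 = 698
  O–H: 2 × 456 = 912
  O=O: 1 × 506 = 506
  Σ(broken) = 7098 kJ
Bonds formed (products):
  C–C: 2 × 356 = 712
  C–H: 8 × 427 = 3416
  C=O: 2 × 821 = 1642
  O–H: 4 × 456 = 1824
  Σ(formed) = 7594 kJ
ΔH = Σ(broken) − Σ(formed) = 7098 − 7594 = −496 kJ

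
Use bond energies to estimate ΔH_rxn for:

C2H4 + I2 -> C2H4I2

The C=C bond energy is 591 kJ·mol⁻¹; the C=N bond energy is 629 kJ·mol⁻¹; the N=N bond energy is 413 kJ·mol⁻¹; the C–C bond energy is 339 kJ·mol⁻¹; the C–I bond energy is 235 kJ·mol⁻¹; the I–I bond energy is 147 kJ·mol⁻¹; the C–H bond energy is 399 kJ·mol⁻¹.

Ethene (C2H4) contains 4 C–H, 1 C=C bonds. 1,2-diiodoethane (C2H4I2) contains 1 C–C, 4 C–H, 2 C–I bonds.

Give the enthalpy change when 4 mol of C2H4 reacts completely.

Bonds broken (reactants):
  C–H: 4 × 399 = 1596
  C=C: 1 × 591 = 591
  I–I: 1 × 147 = 147
  Σ(broken) = 2334 kJ
Bonds formed (products):
  C–C: 1 × 339 = 339
  C–H: 4 × 399 = 1596
  C–I: 2 × 235 = 470
  Σ(formed) = 2405 kJ
ΔH = Σ(broken) − Σ(formed) = 2334 − 2405 = −71 kJ
For 4× the reaction as written: 4 × (−71) = −284 kJ

ΔH = −284 kJ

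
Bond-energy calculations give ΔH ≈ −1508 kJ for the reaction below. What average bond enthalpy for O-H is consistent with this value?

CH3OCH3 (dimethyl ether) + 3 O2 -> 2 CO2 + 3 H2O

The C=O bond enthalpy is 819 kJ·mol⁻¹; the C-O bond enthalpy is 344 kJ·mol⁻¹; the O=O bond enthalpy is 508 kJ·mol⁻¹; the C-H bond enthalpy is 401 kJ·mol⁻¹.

D(O-H) ≈ 475 kJ/mol

Let D be the O-H bond energy.
Σ(broken) = 6×401 + 2×344 + 3×508 = 4618
Σ(formed) = 4×819 + 6×D = 3276 + 6D
ΔH = Σ(broken) − Σ(formed) = (4618) − (3276 + 6D) = +1342 − 6D
Setting this equal to −1508 kJ gives 6D = 2850, so D = 475 kJ/mol.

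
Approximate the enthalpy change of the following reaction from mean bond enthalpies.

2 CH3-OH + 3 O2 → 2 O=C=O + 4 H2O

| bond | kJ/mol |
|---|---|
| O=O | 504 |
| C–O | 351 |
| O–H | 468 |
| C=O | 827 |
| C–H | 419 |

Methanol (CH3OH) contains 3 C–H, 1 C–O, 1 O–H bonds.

Bonds broken (reactants):
  C–H: 6 × 419 = 2514
  C–O: 2 × 351 = 702
  O–H: 2 × 468 = 936
  O=O: 3 × 504 = 1512
  Σ(broken) = 5664 kJ
Bonds formed (products):
  C=O: 4 × 827 = 3308
  O–H: 8 × 468 = 3744
  Σ(formed) = 7052 kJ
ΔH = Σ(broken) − Σ(formed) = 5664 − 7052 = −1388 kJ

ΔH ≈ −1388 kJ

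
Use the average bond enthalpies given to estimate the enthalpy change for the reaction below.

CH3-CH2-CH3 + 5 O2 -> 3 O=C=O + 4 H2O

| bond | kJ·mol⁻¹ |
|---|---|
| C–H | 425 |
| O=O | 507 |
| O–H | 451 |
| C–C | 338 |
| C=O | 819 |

ΔH ≈ −1911 kJ

Bonds broken (reactants):
  C–C: 2 × 338 = 676
  C–H: 8 × 425 = 3400
  O=O: 5 × 507 = 2535
  Σ(broken) = 6611 kJ
Bonds formed (products):
  C=O: 6 × 819 = 4914
  O–H: 8 × 451 = 3608
  Σ(formed) = 8522 kJ
ΔH = Σ(broken) − Σ(formed) = 6611 − 8522 = −1911 kJ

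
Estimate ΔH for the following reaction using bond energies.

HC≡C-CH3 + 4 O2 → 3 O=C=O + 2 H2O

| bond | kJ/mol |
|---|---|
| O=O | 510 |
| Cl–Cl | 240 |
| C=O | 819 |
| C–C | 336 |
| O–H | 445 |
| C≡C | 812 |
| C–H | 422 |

ΔH ≈ −1818 kJ

Bonds broken (reactants):
  C≡C: 1 × 812 = 812
  C–C: 1 × 336 = 336
  C–H: 4 × 422 = 1688
  O=O: 4 × 510 = 2040
  Σ(broken) = 4876 kJ
Bonds formed (products):
  C=O: 6 × 819 = 4914
  O–H: 4 × 445 = 1780
  Σ(formed) = 6694 kJ
ΔH = Σ(broken) − Σ(formed) = 4876 − 6694 = −1818 kJ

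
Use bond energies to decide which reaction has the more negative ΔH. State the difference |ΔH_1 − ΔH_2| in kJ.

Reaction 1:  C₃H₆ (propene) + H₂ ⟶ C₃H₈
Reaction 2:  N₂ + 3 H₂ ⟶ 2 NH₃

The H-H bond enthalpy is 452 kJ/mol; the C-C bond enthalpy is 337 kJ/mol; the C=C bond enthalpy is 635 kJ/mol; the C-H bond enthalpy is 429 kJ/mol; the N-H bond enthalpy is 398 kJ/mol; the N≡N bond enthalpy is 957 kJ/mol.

Reaction 1:
  Bonds broken (reactants):
    C-C: 1 × 337 = 337
    C-H: 6 × 429 = 2574
    C=C: 1 × 635 = 635
    H-H: 1 × 452 = 452
    Σ(broken) = 3998 kJ
  Bonds formed (products):
    C-C: 2 × 337 = 674
    C-H: 8 × 429 = 3432
    Σ(formed) = 4106 kJ
  ΔH_1 = 3998 − 4106 = −108 kJ
Reaction 2:
  Bonds broken (reactants):
    H-H: 3 × 452 = 1356
    N≡N: 1 × 957 = 957
    Σ(broken) = 2313 kJ
  Bonds formed (products):
    N-H: 6 × 398 = 2388
    Σ(formed) = 2388 kJ
  ΔH_2 = 2313 − 2388 = −75 kJ
ΔH_1 − ΔH_2 = −33 kJ, so reaction 1 has the more negative ΔH; |ΔH_1 − ΔH_2| = 33 kJ.

Reaction 1, by 33 kJ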